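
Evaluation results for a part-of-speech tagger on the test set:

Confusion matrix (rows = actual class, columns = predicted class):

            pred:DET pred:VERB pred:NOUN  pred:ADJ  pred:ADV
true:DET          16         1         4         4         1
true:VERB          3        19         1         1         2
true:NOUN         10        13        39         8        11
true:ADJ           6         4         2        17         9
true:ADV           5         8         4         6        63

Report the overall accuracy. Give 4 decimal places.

0.5992

Accuracy = trace / total = (16+19+39+17+63=154) / 257 = 154/257 = 0.5992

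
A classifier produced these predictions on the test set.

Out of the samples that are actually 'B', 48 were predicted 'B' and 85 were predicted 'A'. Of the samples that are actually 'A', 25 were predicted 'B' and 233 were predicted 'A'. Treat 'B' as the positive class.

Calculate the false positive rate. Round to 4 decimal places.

FPR = FP/(FP+TN) = 25/(25+233) = 0.0969

0.0969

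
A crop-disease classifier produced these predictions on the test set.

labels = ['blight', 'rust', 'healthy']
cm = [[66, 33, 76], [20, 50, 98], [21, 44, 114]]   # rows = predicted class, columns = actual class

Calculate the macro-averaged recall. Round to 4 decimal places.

Per-class recall (TP/(TP+FN)):
  blight: TP=66, FN=20+21=41 → 66/107 = 0.61682
  rust: TP=50, FN=33+44=77 → 50/127 = 0.39370
  healthy: TP=114, FN=76+98=174 → 114/288 = 0.39583
Macro-recall = mean = (0.61682 + 0.39370 + 0.39583) / 3 = 0.4688

0.4688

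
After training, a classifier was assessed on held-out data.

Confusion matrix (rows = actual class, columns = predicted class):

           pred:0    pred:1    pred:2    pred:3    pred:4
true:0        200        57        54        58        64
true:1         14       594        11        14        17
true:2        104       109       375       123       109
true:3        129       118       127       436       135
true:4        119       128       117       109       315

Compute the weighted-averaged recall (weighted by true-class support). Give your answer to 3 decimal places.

Per-class recall (TP/(TP+FN)):
  0: TP=200, FN=57+54+58+64=233 → 200/433 = 0.4619
  1: TP=594, FN=14+11+14+17=56 → 594/650 = 0.9138
  2: TP=375, FN=104+109+123+109=445 → 375/820 = 0.4573
  3: TP=436, FN=129+118+127+135=509 → 436/945 = 0.4614
  4: TP=315, FN=119+128+117+109=473 → 315/788 = 0.3997
Weighted-recall = Σ (supportᵢ/N)·recallᵢ with N=3636: (433/3636)·0.4619 + (650/3636)·0.9138 + (820/3636)·0.4573 + (945/3636)·0.4614 + (788/3636)·0.3997 = 0.528

0.528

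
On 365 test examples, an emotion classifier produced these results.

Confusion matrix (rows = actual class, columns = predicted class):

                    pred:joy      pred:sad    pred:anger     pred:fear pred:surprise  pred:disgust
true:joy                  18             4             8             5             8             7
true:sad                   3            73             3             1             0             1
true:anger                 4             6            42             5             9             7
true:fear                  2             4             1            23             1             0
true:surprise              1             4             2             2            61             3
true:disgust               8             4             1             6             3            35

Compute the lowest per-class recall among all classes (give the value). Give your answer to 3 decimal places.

0.360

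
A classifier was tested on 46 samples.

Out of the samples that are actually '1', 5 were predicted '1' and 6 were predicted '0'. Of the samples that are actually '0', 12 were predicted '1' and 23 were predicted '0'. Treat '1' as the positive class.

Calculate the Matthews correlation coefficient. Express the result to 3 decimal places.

MCC = (TP·TN − FP·FN) / √((TP+FP)(TP+FN)(TN+FP)(TN+FN))
Numerator = 5·23 − 12·6 = 43
Denominator = √(17·11·35·29) = √189805 = 435.6662
MCC = 43 / 435.6662 = 0.099

0.099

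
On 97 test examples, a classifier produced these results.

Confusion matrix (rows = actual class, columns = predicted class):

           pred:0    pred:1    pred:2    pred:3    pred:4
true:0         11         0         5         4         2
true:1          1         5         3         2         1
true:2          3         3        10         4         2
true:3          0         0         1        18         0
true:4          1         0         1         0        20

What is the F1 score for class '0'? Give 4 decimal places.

F1 score = 2·TP/(2·TP+FP+FN).
0: TP=11, FP=1+3+0+1=5, FN=0+5+4+2=11 → 22/38 = 0.57895

0.5789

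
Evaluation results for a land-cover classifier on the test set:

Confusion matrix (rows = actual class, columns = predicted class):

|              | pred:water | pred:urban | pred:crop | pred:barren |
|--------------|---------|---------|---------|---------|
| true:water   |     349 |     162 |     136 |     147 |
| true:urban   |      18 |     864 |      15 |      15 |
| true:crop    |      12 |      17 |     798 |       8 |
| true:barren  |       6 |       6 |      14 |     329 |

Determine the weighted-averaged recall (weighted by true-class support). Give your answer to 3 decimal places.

0.808

Per-class recall (TP/(TP+FN)):
  water: TP=349, FN=162+136+147=445 → 349/794 = 0.4395
  urban: TP=864, FN=18+15+15=48 → 864/912 = 0.9474
  crop: TP=798, FN=12+17+8=37 → 798/835 = 0.9557
  barren: TP=329, FN=6+6+14=26 → 329/355 = 0.9268
Weighted-recall = Σ (supportᵢ/N)·recallᵢ with N=2896: (794/2896)·0.4395 + (912/2896)·0.9474 + (835/2896)·0.9557 + (355/2896)·0.9268 = 0.808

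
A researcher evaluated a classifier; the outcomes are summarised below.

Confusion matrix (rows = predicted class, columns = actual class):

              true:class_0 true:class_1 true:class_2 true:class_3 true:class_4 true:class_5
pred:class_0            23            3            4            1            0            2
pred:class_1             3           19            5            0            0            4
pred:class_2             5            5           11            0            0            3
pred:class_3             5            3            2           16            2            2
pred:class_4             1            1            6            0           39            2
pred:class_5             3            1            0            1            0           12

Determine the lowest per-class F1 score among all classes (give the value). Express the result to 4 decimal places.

0.4231

Per-class F1 score (2·TP/(2·TP+FP+FN)):
  class_0: TP=23, FP=3+4+1+0+2=10, FN=3+5+5+1+3=17 → 46/73 = 0.63014
  class_1: TP=19, FP=3+5+0+0+4=12, FN=3+5+3+1+1=13 → 38/63 = 0.60317
  class_2: TP=11, FP=5+5+0+0+3=13, FN=4+5+2+6+0=17 → 22/52 = 0.42308
  class_3: TP=16, FP=5+3+2+2+2=14, FN=1+0+0+0+1=2 → 32/48 = 0.66667
  class_4: TP=39, FP=1+1+6+0+2=10, FN=0+0+0+2+0=2 → 78/90 = 0.86667
  class_5: TP=12, FP=3+1+0+1+0=5, FN=2+4+3+2+2=13 → 24/42 = 0.57143
Lowest is class 'class_2' with F1 score = 0.4231.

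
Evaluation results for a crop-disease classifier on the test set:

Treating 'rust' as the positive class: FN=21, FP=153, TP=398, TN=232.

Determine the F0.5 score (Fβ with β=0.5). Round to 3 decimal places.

Fβ = (1+β²)·TP / ((1+β²)·TP + β²·FN + FP), with β²=1/4
= 1.25·398 / (1.25·398 + 0.25·21 + 153) = 0.759

0.759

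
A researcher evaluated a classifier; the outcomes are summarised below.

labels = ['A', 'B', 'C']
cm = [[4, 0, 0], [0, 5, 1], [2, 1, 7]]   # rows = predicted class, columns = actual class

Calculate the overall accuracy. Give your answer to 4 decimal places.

0.8000

Accuracy = trace / total = (4+5+7=16) / 20 = 16/20 = 0.8000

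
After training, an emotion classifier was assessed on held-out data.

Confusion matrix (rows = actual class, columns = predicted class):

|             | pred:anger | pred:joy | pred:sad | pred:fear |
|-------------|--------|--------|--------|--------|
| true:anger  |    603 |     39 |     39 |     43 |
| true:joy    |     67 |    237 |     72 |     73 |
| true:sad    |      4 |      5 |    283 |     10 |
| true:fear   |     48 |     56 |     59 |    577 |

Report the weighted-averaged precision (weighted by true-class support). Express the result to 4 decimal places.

0.7749

Per-class precision (TP/(TP+FP)):
  anger: TP=603, FP=67+4+48=119 → 603/722 = 0.83518
  joy: TP=237, FP=39+5+56=100 → 237/337 = 0.70326
  sad: TP=283, FP=39+72+59=170 → 283/453 = 0.62472
  fear: TP=577, FP=43+73+10=126 → 577/703 = 0.82077
Weighted-precision = Σ (supportᵢ/N)·precisionᵢ with N=2215: (724/2215)·0.83518 + (449/2215)·0.70326 + (302/2215)·0.62472 + (740/2215)·0.82077 = 0.7749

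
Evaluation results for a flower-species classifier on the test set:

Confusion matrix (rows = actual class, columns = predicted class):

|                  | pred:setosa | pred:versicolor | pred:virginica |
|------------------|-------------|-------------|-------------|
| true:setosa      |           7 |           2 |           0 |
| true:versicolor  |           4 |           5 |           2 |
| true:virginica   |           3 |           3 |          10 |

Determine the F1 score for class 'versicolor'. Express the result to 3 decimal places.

0.476

F1 score = 2·TP/(2·TP+FP+FN).
versicolor: TP=5, FP=2+3=5, FN=4+2=6 → 10/21 = 0.4762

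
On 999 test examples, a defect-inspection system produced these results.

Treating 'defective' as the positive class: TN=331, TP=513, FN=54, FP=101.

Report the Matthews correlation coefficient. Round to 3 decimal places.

MCC = (TP·TN − FP·FN) / √((TP+FP)(TP+FN)(TN+FP)(TN+FN))
Numerator = 513·331 − 101·54 = 164349
Denominator = √(614·567·432·385) = √57902312160 = 240628.9928
MCC = 164349 / 240628.9928 = 0.683

0.683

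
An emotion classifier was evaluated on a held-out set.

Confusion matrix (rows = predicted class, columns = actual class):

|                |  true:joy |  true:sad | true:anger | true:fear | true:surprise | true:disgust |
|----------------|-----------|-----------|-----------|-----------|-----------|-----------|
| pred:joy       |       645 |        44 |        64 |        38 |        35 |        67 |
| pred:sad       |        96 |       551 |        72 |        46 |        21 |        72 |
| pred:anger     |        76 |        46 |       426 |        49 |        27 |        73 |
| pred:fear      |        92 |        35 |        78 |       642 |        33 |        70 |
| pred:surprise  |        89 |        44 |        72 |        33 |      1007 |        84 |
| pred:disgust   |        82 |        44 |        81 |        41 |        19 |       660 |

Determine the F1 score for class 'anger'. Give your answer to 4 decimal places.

0.5718

F1 score = 2·TP/(2·TP+FP+FN).
anger: TP=426, FP=76+46+49+27+73=271, FN=64+72+78+72+81=367 → 852/1490 = 0.57181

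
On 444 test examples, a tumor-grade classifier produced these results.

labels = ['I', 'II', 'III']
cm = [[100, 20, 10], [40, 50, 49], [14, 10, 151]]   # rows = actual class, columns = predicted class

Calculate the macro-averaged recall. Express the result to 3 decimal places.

0.664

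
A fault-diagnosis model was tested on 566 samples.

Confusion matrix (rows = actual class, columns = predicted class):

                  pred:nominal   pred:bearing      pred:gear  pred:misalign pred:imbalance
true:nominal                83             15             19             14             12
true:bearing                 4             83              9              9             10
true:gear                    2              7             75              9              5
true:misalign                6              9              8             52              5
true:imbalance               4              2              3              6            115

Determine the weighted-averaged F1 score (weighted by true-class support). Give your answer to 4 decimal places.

0.7190

Per-class F1 score (2·TP/(2·TP+FP+FN)):
  nominal: TP=83, FP=4+2+6+4=16, FN=15+19+14+12=60 → 166/242 = 0.68595
  bearing: TP=83, FP=15+7+9+2=33, FN=4+9+9+10=32 → 166/231 = 0.71861
  gear: TP=75, FP=19+9+8+3=39, FN=2+7+9+5=23 → 150/212 = 0.70755
  misalign: TP=52, FP=14+9+9+6=38, FN=6+9+8+5=28 → 104/170 = 0.61176
  imbalance: TP=115, FP=12+10+5+5=32, FN=4+2+3+6=15 → 230/277 = 0.83032
Weighted-F1 score = Σ (supportᵢ/N)·F1 scoreᵢ with N=566: (143/566)·0.68595 + (115/566)·0.71861 + (98/566)·0.70755 + (80/566)·0.61176 + (130/566)·0.83032 = 0.7190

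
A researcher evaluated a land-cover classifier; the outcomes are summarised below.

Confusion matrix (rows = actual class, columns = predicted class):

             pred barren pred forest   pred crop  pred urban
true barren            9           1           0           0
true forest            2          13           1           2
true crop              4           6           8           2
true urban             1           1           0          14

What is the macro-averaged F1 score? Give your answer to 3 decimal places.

0.684

Per-class F1 score (2·TP/(2·TP+FP+FN)):
  barren: TP=9, FP=2+4+1=7, FN=1+0+0=1 → 18/26 = 0.6923
  forest: TP=13, FP=1+6+1=8, FN=2+1+2=5 → 26/39 = 0.6667
  crop: TP=8, FP=0+1+0=1, FN=4+6+2=12 → 16/29 = 0.5517
  urban: TP=14, FP=0+2+2=4, FN=1+1+0=2 → 28/34 = 0.8235
Macro-F1 score = mean = (0.6923 + 0.6667 + 0.5517 + 0.8235) / 4 = 0.684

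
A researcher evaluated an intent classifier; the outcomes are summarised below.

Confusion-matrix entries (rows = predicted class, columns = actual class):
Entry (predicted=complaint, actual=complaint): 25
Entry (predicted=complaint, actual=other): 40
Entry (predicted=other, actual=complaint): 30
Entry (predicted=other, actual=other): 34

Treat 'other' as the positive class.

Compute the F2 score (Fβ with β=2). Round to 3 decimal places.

Fβ = (1+β²)·TP / ((1+β²)·TP + β²·FN + FP), with β²=4
= 5·34 / (5·34 + 4·40 + 30) = 0.472

0.472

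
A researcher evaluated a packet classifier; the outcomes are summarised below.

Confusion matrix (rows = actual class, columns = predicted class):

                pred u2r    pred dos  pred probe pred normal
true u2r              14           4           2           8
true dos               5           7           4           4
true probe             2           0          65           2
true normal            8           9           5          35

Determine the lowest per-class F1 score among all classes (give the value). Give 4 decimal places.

0.3500

Per-class F1 score (2·TP/(2·TP+FP+FN)):
  u2r: TP=14, FP=5+2+8=15, FN=4+2+8=14 → 28/57 = 0.49123
  dos: TP=7, FP=4+0+9=13, FN=5+4+4=13 → 14/40 = 0.35000
  probe: TP=65, FP=2+4+5=11, FN=2+0+2=4 → 130/145 = 0.89655
  normal: TP=35, FP=8+4+2=14, FN=8+9+5=22 → 70/106 = 0.66038
Lowest is class 'dos' with F1 score = 0.3500.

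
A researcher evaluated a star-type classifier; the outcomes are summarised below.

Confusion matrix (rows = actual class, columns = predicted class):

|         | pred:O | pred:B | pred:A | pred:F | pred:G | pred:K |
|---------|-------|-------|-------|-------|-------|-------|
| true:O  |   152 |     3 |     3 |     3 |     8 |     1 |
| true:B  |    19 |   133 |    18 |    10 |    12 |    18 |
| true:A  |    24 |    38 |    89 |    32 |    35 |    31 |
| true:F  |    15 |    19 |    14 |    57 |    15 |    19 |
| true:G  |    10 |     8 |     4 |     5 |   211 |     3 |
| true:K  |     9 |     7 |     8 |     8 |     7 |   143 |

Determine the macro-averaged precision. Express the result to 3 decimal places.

0.642

Per-class precision (TP/(TP+FP)):
  O: TP=152, FP=19+24+15+10+9=77 → 152/229 = 0.6638
  B: TP=133, FP=3+38+19+8+7=75 → 133/208 = 0.6394
  A: TP=89, FP=3+18+14+4+8=47 → 89/136 = 0.6544
  F: TP=57, FP=3+10+32+5+8=58 → 57/115 = 0.4957
  G: TP=211, FP=8+12+35+15+7=77 → 211/288 = 0.7326
  K: TP=143, FP=1+18+31+19+3=72 → 143/215 = 0.6651
Macro-precision = mean = (0.6638 + 0.6394 + 0.6544 + 0.4957 + 0.7326 + 0.6651) / 6 = 0.642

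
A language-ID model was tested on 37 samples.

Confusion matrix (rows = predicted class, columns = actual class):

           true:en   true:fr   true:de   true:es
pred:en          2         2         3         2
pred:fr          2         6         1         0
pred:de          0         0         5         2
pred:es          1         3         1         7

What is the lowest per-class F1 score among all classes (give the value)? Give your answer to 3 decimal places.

Per-class F1 score (2·TP/(2·TP+FP+FN)):
  en: TP=2, FP=2+3+2=7, FN=2+0+1=3 → 4/14 = 0.2857
  fr: TP=6, FP=2+1+0=3, FN=2+0+3=5 → 12/20 = 0.6000
  de: TP=5, FP=0+0+2=2, FN=3+1+1=5 → 10/17 = 0.5882
  es: TP=7, FP=1+3+1=5, FN=2+0+2=4 → 14/23 = 0.6087
Lowest is class 'en' with F1 score = 0.286.

0.286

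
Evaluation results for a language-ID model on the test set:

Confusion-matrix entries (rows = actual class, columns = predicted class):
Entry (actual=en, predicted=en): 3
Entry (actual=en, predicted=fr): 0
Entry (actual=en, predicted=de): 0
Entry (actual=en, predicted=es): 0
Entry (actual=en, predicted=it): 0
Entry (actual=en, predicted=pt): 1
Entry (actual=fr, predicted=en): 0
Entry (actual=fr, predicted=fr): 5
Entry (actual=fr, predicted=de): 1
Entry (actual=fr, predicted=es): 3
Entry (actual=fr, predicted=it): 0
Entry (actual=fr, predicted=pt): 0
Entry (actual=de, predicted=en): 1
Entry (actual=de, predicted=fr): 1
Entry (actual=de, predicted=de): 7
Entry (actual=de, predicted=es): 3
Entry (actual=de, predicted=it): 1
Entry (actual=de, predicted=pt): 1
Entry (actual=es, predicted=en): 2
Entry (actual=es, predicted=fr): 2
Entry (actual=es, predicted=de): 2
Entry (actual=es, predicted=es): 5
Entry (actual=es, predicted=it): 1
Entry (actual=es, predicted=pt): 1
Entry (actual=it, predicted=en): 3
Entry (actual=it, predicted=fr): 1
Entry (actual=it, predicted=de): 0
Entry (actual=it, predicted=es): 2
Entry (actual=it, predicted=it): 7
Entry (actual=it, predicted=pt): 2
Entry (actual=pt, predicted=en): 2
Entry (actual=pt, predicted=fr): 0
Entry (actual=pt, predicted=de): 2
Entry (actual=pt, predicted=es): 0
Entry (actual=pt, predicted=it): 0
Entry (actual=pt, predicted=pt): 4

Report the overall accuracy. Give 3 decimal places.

0.492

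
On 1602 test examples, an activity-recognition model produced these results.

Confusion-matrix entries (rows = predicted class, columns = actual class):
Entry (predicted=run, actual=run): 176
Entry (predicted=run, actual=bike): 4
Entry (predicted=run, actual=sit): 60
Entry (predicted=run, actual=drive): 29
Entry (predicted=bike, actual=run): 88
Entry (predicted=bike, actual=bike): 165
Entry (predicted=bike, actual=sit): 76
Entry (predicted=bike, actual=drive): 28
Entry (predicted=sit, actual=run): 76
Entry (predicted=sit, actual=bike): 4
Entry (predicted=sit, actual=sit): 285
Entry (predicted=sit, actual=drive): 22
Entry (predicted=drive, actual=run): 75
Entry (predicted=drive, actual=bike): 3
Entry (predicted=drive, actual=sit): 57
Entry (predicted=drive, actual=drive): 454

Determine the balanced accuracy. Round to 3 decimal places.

Balanced accuracy = mean of per-class recall.
  run: recall = 176/415 = 0.4241
  bike: recall = 165/176 = 0.9375
  sit: recall = 285/478 = 0.5962
  drive: recall = 454/533 = 0.8518
Mean = (0.4241 + 0.9375 + 0.5962 + 0.8518) / 4 = 0.702

0.702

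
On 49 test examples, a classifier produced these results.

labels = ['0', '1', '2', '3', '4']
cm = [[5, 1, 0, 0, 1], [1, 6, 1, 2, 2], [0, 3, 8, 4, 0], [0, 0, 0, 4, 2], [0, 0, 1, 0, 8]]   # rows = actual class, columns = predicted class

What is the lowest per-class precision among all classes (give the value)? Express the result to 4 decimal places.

0.4000

Per-class precision (TP/(TP+FP)):
  0: TP=5, FP=1+0+0+0=1 → 5/6 = 0.83333
  1: TP=6, FP=1+3+0+0=4 → 6/10 = 0.60000
  2: TP=8, FP=0+1+0+1=2 → 8/10 = 0.80000
  3: TP=4, FP=0+2+4+0=6 → 4/10 = 0.40000
  4: TP=8, FP=1+2+0+2=5 → 8/13 = 0.61538
Lowest is class '3' with precision = 0.4000.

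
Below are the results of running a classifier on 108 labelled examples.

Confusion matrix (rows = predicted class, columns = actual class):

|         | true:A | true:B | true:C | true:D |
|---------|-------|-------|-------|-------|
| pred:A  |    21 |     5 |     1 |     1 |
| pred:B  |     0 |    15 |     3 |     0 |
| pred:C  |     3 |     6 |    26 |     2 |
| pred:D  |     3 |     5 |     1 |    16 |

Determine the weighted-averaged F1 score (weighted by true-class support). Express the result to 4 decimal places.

Per-class F1 score (2·TP/(2·TP+FP+FN)):
  A: TP=21, FP=5+1+1=7, FN=0+3+3=6 → 42/55 = 0.76364
  B: TP=15, FP=0+3+0=3, FN=5+6+5=16 → 30/49 = 0.61224
  C: TP=26, FP=3+6+2=11, FN=1+3+1=5 → 52/68 = 0.76471
  D: TP=16, FP=3+5+1=9, FN=1+0+2=3 → 32/44 = 0.72727
Weighted-F1 score = Σ (supportᵢ/N)·F1 scoreᵢ with N=108: (27/108)·0.76364 + (31/108)·0.61224 + (31/108)·0.76471 + (19/108)·0.72727 = 0.7141

0.7141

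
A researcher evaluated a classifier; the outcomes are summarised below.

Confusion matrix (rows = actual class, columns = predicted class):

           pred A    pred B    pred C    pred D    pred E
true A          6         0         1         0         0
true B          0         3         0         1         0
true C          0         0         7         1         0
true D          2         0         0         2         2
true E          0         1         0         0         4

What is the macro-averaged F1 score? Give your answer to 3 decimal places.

0.710

Per-class F1 score (2·TP/(2·TP+FP+FN)):
  A: TP=6, FP=0+0+2+0=2, FN=0+1+0+0=1 → 12/15 = 0.8000
  B: TP=3, FP=0+0+0+1=1, FN=0+0+1+0=1 → 6/8 = 0.7500
  C: TP=7, FP=1+0+0+0=1, FN=0+0+1+0=1 → 14/16 = 0.8750
  D: TP=2, FP=0+1+1+0=2, FN=2+0+0+2=4 → 4/10 = 0.4000
  E: TP=4, FP=0+0+0+2=2, FN=0+1+0+0=1 → 8/11 = 0.7273
Macro-F1 score = mean = (0.8000 + 0.7500 + 0.8750 + 0.4000 + 0.7273) / 5 = 0.710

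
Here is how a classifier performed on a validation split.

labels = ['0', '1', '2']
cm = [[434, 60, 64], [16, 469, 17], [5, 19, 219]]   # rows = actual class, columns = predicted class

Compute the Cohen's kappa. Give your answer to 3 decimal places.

0.785

Observed agreement pₒ = trace/N = 1122/1303 = 0.8611
Expected agreement pₑ = Σ (rowᵢ·colᵢ)/N² = (558·455 + 502·548 + 243·300)/1303² = 0.3545
κ = (pₒ − pₑ)/(1 − pₑ) = (0.8611 − 0.3545)/(1 − 0.3545) = 0.785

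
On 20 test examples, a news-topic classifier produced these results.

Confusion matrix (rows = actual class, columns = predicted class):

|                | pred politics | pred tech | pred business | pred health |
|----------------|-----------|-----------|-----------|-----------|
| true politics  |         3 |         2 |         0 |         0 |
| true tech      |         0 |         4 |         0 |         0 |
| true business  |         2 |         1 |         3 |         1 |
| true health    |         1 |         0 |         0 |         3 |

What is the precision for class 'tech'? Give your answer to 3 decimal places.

0.571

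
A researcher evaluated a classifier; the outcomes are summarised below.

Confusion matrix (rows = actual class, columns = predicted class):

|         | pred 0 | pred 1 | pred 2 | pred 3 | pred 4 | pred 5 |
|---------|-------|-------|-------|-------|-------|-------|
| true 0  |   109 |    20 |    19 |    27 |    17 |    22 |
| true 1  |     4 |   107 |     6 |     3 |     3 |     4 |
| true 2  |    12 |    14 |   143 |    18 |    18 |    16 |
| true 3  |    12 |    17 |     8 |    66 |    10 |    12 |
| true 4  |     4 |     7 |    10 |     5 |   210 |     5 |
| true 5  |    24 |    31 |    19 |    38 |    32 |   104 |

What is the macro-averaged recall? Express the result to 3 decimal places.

Per-class recall (TP/(TP+FN)):
  0: TP=109, FN=20+19+27+17+22=105 → 109/214 = 0.5093
  1: TP=107, FN=4+6+3+3+4=20 → 107/127 = 0.8425
  2: TP=143, FN=12+14+18+18+16=78 → 143/221 = 0.6471
  3: TP=66, FN=12+17+8+10+12=59 → 66/125 = 0.5280
  4: TP=210, FN=4+7+10+5+5=31 → 210/241 = 0.8714
  5: TP=104, FN=24+31+19+38+32=144 → 104/248 = 0.4194
Macro-recall = mean = (0.5093 + 0.8425 + 0.6471 + 0.5280 + 0.8714 + 0.4194) / 6 = 0.636

0.636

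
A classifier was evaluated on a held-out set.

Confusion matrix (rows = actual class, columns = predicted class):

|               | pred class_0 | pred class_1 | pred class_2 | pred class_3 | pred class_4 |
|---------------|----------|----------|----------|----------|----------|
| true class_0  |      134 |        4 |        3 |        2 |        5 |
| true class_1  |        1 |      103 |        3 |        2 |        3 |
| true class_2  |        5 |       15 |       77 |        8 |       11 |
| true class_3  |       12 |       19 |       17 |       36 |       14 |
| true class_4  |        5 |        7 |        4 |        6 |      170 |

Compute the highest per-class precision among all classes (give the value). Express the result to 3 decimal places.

Per-class precision (TP/(TP+FP)):
  class_0: TP=134, FP=1+5+12+5=23 → 134/157 = 0.8535
  class_1: TP=103, FP=4+15+19+7=45 → 103/148 = 0.6959
  class_2: TP=77, FP=3+3+17+4=27 → 77/104 = 0.7404
  class_3: TP=36, FP=2+2+8+6=18 → 36/54 = 0.6667
  class_4: TP=170, FP=5+3+11+14=33 → 170/203 = 0.8374
Highest is class 'class_0' with precision = 0.854.

0.854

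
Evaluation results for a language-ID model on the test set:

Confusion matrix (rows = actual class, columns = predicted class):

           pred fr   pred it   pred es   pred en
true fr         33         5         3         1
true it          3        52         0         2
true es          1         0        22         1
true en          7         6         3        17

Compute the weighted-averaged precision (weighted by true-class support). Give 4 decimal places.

0.7956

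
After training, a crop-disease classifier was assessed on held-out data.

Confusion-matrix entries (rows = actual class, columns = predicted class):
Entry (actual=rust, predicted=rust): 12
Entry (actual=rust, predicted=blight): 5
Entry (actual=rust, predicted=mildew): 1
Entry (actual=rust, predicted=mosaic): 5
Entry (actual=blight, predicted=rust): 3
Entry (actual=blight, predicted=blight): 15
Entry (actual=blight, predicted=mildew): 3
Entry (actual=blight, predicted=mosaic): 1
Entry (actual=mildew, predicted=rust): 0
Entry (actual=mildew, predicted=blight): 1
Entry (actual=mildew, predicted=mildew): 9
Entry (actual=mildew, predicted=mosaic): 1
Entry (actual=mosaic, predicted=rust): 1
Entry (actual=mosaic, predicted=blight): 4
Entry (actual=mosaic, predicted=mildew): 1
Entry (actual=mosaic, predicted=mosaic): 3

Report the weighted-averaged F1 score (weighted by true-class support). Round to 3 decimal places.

Per-class F1 score (2·TP/(2·TP+FP+FN)):
  rust: TP=12, FP=3+0+1=4, FN=5+1+5=11 → 24/39 = 0.6154
  blight: TP=15, FP=5+1+4=10, FN=3+3+1=7 → 30/47 = 0.6383
  mildew: TP=9, FP=1+3+1=5, FN=0+1+1=2 → 18/25 = 0.7200
  mosaic: TP=3, FP=5+1+1=7, FN=1+4+1=6 → 6/19 = 0.3158
Weighted-F1 score = Σ (supportᵢ/N)·F1 scoreᵢ with N=65: (23/65)·0.6154 + (22/65)·0.6383 + (11/65)·0.7200 + (9/65)·0.3158 = 0.599

0.599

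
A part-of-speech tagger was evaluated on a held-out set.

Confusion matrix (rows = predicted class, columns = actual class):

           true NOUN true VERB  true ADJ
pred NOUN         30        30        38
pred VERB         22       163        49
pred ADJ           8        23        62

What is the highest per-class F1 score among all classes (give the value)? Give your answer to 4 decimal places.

0.7244

Per-class F1 score (2·TP/(2·TP+FP+FN)):
  NOUN: TP=30, FP=30+38=68, FN=22+8=30 → 60/158 = 0.37975
  VERB: TP=163, FP=22+49=71, FN=30+23=53 → 326/450 = 0.72444
  ADJ: TP=62, FP=8+23=31, FN=38+49=87 → 124/242 = 0.51240
Highest is class 'VERB' with F1 score = 0.7244.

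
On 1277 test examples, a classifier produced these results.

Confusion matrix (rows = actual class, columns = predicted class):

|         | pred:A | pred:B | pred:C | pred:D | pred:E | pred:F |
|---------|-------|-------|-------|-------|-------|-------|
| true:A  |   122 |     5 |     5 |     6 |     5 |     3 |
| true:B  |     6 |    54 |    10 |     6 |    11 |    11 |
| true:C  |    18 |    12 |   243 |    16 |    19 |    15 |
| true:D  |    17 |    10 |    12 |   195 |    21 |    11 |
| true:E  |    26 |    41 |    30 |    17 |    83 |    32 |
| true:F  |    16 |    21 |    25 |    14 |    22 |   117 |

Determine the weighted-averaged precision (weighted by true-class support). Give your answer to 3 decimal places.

Per-class precision (TP/(TP+FP)):
  A: TP=122, FP=6+18+17+26+16=83 → 122/205 = 0.5951
  B: TP=54, FP=5+12+10+41+21=89 → 54/143 = 0.3776
  C: TP=243, FP=5+10+12+30+25=82 → 243/325 = 0.7477
  D: TP=195, FP=6+6+16+17+14=59 → 195/254 = 0.7677
  E: TP=83, FP=5+11+19+21+22=78 → 83/161 = 0.5155
  F: TP=117, FP=3+11+15+11+32=72 → 117/189 = 0.6190
Weighted-precision = Σ (supportᵢ/N)·precisionᵢ with N=1277: (146/1277)·0.5951 + (98/1277)·0.3776 + (323/1277)·0.7477 + (266/1277)·0.7677 + (229/1277)·0.5155 + (215/1277)·0.6190 = 0.643

0.643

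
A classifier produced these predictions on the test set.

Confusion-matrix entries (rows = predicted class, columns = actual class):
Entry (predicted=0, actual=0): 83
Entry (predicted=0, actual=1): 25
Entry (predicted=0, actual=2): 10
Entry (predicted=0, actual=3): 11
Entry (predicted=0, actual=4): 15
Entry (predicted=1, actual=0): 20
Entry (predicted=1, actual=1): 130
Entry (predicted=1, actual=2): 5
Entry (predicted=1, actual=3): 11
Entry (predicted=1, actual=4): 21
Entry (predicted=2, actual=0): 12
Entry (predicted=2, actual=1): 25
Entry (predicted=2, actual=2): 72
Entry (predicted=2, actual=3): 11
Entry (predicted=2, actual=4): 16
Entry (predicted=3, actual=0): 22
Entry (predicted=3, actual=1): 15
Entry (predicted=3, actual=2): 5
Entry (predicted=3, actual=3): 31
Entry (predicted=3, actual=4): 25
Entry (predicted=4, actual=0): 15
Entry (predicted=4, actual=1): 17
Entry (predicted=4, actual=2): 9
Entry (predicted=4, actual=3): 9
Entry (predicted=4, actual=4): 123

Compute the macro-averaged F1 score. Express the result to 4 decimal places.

Per-class F1 score (2·TP/(2·TP+FP+FN)):
  0: TP=83, FP=25+10+11+15=61, FN=20+12+22+15=69 → 166/296 = 0.56081
  1: TP=130, FP=20+5+11+21=57, FN=25+25+15+17=82 → 260/399 = 0.65163
  2: TP=72, FP=12+25+11+16=64, FN=10+5+5+9=29 → 144/237 = 0.60759
  3: TP=31, FP=22+15+5+25=67, FN=11+11+11+9=42 → 62/171 = 0.36257
  4: TP=123, FP=15+17+9+9=50, FN=15+21+16+25=77 → 246/373 = 0.65952
Macro-F1 score = mean = (0.56081 + 0.65163 + 0.60759 + 0.36257 + 0.65952) / 5 = 0.5684

0.5684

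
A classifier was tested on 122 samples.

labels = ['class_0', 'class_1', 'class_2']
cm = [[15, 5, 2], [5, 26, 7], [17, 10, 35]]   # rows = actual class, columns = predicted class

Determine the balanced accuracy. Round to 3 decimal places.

0.644

Balanced accuracy = mean of per-class recall.
  class_0: recall = 15/22 = 0.6818
  class_1: recall = 26/38 = 0.6842
  class_2: recall = 35/62 = 0.5645
Mean = (0.6818 + 0.6842 + 0.5645) / 3 = 0.644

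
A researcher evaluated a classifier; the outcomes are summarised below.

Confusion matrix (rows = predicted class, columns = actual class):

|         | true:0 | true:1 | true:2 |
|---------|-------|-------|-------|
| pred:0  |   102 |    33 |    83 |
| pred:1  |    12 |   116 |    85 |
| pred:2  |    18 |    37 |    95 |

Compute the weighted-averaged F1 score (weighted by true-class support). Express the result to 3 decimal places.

0.527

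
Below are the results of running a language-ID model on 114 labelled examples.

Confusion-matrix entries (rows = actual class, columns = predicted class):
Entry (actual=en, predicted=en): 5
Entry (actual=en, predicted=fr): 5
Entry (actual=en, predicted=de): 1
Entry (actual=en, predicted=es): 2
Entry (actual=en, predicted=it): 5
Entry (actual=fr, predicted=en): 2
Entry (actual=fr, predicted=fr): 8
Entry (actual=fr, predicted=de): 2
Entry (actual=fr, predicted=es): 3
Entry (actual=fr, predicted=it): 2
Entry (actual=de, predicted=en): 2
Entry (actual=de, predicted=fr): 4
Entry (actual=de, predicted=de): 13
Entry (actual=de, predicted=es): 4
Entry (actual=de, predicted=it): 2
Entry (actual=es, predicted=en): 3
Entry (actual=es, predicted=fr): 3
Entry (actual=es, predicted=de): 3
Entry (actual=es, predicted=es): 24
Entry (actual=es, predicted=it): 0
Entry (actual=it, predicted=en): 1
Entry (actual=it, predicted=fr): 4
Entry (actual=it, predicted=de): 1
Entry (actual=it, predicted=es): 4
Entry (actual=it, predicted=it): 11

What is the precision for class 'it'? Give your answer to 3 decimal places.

0.550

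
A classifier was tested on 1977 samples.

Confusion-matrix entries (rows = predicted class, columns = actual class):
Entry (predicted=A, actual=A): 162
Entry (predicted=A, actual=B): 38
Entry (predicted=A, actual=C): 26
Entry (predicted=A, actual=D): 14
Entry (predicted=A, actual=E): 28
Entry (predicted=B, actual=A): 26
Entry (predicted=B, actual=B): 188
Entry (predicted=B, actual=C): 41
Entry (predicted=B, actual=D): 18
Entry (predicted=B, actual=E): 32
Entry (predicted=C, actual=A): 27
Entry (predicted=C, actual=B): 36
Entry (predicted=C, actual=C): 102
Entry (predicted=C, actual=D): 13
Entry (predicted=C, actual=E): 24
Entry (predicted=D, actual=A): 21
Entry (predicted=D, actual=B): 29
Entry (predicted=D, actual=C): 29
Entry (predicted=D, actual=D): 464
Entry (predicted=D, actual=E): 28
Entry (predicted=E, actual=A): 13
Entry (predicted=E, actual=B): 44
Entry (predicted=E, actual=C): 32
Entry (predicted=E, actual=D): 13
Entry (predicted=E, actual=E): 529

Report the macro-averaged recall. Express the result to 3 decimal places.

Per-class recall (TP/(TP+FN)):
  A: TP=162, FN=26+27+21+13=87 → 162/249 = 0.6506
  B: TP=188, FN=38+36+29+44=147 → 188/335 = 0.5612
  C: TP=102, FN=26+41+29+32=128 → 102/230 = 0.4435
  D: TP=464, FN=14+18+13+13=58 → 464/522 = 0.8889
  E: TP=529, FN=28+32+24+28=112 → 529/641 = 0.8253
Macro-recall = mean = (0.6506 + 0.5612 + 0.4435 + 0.8889 + 0.8253) / 5 = 0.674

0.674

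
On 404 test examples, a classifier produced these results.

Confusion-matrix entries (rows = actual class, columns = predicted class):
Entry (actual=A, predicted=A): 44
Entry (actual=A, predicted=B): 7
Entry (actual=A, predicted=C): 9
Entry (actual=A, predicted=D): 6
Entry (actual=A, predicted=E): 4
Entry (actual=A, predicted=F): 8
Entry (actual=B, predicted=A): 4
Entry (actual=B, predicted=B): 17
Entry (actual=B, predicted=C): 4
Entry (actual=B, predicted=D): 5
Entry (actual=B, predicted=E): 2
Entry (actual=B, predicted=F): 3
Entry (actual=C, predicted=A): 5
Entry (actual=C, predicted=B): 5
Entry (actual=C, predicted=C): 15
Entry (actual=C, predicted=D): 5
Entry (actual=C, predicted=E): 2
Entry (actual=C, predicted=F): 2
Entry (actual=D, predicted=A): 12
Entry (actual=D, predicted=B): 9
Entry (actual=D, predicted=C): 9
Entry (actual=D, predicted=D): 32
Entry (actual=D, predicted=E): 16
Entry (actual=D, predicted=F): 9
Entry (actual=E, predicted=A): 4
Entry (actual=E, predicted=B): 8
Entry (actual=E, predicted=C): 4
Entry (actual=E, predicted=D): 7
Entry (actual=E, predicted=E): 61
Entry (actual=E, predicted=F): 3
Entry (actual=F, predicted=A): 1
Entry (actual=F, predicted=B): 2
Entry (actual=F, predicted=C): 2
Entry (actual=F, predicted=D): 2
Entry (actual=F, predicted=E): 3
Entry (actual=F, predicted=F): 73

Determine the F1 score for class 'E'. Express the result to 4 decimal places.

0.6971

Take TP from the diagonal, FP from the rest of the 'E' prediction marginal, FN from the rest of the 'E' actual marginal.
F1 score = 2·TP/(2·TP+FP+FN).
E: TP=61, FP=4+2+2+16+3=27, FN=4+8+4+7+3=26 → 122/175 = 0.69714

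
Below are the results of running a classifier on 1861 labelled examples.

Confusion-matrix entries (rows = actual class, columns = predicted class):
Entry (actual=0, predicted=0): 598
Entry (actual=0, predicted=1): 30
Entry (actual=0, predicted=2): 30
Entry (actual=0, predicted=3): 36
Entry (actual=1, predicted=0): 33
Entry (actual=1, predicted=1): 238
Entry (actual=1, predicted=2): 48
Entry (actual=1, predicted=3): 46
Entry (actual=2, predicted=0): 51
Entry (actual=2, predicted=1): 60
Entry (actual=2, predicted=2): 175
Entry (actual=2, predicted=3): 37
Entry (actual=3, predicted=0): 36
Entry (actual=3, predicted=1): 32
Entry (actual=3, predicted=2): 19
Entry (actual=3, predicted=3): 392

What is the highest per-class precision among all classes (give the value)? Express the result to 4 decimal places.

0.8329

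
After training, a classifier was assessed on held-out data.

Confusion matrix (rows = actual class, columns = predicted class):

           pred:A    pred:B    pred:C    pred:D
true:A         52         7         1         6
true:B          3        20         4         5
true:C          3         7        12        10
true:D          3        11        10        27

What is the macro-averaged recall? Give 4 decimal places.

Per-class recall (TP/(TP+FN)):
  A: TP=52, FN=7+1+6=14 → 52/66 = 0.78788
  B: TP=20, FN=3+4+5=12 → 20/32 = 0.62500
  C: TP=12, FN=3+7+10=20 → 12/32 = 0.37500
  D: TP=27, FN=3+11+10=24 → 27/51 = 0.52941
Macro-recall = mean = (0.78788 + 0.62500 + 0.37500 + 0.52941) / 4 = 0.5793

0.5793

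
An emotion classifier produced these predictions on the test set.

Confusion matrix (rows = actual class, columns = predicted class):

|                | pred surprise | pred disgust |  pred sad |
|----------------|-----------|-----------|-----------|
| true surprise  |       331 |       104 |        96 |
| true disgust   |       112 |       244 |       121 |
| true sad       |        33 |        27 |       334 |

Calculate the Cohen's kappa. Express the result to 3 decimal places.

Observed agreement pₒ = trace/N = 909/1402 = 0.6484
Expected agreement pₑ = Σ (rowᵢ·colᵢ)/N² = (531·476 + 477·375 + 394·551)/1402² = 0.3300
κ = (pₒ − pₑ)/(1 − pₑ) = (0.6484 − 0.3300)/(1 − 0.3300) = 0.475

0.475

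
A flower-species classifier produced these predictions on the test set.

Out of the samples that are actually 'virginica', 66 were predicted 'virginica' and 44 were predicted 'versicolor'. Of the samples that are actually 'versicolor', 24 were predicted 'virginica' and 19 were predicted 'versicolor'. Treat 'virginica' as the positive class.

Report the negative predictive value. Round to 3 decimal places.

NPV = TN/(TN+FN) = 19/(19+44) = 0.302

0.302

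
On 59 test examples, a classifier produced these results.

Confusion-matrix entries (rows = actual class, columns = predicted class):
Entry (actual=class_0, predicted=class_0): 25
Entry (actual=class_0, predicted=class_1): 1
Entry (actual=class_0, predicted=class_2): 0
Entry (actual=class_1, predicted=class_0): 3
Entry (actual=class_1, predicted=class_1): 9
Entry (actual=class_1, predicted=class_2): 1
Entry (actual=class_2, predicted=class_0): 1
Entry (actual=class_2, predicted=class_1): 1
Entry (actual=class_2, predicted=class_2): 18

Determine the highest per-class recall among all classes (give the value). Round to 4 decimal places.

Per-class recall (TP/(TP+FN)):
  class_0: TP=25, FN=1+0=1 → 25/26 = 0.96154
  class_1: TP=9, FN=3+1=4 → 9/13 = 0.69231
  class_2: TP=18, FN=1+1=2 → 18/20 = 0.90000
Highest is class 'class_0' with recall = 0.9615.

0.9615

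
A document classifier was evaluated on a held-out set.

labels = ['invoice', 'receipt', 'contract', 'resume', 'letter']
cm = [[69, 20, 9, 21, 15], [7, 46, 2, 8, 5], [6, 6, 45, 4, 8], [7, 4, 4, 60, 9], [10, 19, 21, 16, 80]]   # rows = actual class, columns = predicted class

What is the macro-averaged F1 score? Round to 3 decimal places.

Per-class F1 score (2·TP/(2·TP+FP+FN)):
  invoice: TP=69, FP=7+6+7+10=30, FN=20+9+21+15=65 → 138/233 = 0.5923
  receipt: TP=46, FP=20+6+4+19=49, FN=7+2+8+5=22 → 92/163 = 0.5644
  contract: TP=45, FP=9+2+4+21=36, FN=6+6+4+8=24 → 90/150 = 0.6000
  resume: TP=60, FP=21+8+4+16=49, FN=7+4+4+9=24 → 120/193 = 0.6218
  letter: TP=80, FP=15+5+8+9=37, FN=10+19+21+16=66 → 160/263 = 0.6084
Macro-F1 score = mean = (0.5923 + 0.5644 + 0.6000 + 0.6218 + 0.6084) / 5 = 0.597

0.597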